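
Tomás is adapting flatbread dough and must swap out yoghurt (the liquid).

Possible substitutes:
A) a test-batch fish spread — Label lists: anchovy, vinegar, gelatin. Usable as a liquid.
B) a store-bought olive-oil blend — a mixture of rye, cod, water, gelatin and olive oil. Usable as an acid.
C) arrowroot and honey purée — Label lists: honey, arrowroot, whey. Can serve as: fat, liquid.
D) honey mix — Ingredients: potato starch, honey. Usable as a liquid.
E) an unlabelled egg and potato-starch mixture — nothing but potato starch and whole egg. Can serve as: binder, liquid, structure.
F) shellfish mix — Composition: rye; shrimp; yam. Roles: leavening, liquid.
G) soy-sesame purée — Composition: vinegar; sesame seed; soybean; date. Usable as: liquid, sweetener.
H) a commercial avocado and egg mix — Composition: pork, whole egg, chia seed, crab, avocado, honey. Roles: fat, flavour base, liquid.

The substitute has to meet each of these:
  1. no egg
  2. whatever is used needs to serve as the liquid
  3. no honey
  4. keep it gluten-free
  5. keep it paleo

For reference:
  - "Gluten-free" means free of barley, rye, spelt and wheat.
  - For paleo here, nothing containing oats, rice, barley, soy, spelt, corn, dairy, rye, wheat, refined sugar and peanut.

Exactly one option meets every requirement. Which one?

A: works as a liquid, gluten-free, paleo — keep
B: not usable as a liquid; has rye, so not gluten-free (and 1 more) — no
C: has whey, so not paleo; has honey, so not honey-free — out
D: has honey, so not honey-free — reject
E: has whole egg, so not egg-free — reject
F: has rye, so not gluten-free; has rye, so not paleo — out
G: has soybean, so not paleo — no
H: has honey, so not honey-free; has whole egg, so not egg-free — out

A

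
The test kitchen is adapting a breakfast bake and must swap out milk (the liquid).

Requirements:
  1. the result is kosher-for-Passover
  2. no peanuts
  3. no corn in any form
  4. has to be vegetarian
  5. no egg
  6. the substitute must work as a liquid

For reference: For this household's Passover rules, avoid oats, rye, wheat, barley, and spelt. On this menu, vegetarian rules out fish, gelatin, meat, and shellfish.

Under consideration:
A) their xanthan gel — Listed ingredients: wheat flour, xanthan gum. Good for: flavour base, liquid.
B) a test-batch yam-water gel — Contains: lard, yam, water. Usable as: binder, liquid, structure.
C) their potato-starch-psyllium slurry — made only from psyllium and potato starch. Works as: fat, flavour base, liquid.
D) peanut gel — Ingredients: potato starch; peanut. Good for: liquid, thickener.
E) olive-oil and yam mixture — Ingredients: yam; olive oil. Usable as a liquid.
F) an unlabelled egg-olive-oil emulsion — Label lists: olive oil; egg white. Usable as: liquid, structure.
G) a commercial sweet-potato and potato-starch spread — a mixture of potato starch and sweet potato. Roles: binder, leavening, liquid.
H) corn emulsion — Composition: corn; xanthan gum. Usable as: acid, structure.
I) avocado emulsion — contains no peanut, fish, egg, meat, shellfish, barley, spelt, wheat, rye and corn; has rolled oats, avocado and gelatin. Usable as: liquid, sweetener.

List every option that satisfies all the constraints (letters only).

C, E, G

A: has wheat flour, so not kosher-for-Passover — no
B: has lard, so not vegetarian — reject
C: all constraints satisfied — OK
D: has peanut, so not peanut-free — reject
E: vegetarian, no peanut — OK
F: has egg white, so not egg-free — no
G: all constraints satisfied — valid
H: not usable as a liquid; has corn, so not corn-free — reject
I: has rolled oats, so not kosher-for-Passover; has gelatin, so not vegetarian — no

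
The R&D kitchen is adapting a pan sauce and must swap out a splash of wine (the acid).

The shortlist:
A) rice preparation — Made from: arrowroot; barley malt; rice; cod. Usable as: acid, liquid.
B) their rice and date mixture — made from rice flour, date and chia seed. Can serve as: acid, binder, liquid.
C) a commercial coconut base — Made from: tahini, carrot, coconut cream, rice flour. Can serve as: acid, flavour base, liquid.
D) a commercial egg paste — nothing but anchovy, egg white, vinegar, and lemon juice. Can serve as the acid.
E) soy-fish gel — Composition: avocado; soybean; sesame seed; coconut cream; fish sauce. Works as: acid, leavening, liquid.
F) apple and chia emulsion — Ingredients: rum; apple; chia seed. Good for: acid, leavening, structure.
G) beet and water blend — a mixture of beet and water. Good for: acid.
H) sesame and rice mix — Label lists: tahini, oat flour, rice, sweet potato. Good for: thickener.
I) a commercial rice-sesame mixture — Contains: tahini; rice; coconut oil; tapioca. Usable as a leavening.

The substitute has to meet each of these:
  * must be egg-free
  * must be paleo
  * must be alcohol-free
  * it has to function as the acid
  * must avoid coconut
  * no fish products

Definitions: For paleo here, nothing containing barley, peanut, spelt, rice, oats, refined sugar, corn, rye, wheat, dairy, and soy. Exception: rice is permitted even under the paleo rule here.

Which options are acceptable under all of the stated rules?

B, G

A: has barley malt, so not paleo; has cod, so not fish-free — out
B: rice is permitted under the paleo carve-out; nothing else excluded — keep
C: has coconut cream, so not coconut-free — out
D: has egg white, so not egg-free; has anchovy, so not fish-free — reject
E: has soybean, so not paleo; has coconut cream, so not coconut-free (and 1 more) — no
F: has rum, so not alcohol-free — reject
G: works as an acid, no egg, paleo — OK
H: not usable as an acid; has oat flour, so not paleo — reject
I: not usable as an acid; has coconut oil, so not coconut-free — no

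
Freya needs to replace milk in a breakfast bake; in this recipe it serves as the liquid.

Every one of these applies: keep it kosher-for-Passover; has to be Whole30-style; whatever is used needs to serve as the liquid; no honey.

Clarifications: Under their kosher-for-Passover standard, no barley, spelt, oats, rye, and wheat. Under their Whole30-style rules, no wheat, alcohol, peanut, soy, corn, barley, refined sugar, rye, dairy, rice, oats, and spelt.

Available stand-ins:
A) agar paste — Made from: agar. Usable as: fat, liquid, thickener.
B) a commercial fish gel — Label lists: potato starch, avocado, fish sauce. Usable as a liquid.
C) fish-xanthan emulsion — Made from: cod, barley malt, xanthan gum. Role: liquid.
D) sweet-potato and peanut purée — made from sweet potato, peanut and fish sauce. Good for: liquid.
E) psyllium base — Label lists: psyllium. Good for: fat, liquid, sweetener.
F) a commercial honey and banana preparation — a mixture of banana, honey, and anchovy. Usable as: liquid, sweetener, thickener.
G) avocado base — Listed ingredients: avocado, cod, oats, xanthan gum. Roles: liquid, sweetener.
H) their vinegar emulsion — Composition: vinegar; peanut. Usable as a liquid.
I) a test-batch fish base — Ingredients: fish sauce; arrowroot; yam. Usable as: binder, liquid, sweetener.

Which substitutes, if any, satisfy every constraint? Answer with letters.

A: works as a liquid, kosher-for-Passover, no honey — OK
B: only fish sauce, avocado and potato starch; none excluded — OK
C: has barley malt, so not kosher-for-Passover; has barley malt, so not Whole30-style — reject
D: has peanut, so not Whole30-style — reject
E: only psyllium; none excluded — OK
F: has honey, so not honey-free — no
G: has oats, so not kosher-for-Passover; has oats, so not Whole30-style — reject
H: has peanut, so not Whole30-style — no
I: only fish sauce, yam, and arrowroot; none excluded — valid

A, B, E, I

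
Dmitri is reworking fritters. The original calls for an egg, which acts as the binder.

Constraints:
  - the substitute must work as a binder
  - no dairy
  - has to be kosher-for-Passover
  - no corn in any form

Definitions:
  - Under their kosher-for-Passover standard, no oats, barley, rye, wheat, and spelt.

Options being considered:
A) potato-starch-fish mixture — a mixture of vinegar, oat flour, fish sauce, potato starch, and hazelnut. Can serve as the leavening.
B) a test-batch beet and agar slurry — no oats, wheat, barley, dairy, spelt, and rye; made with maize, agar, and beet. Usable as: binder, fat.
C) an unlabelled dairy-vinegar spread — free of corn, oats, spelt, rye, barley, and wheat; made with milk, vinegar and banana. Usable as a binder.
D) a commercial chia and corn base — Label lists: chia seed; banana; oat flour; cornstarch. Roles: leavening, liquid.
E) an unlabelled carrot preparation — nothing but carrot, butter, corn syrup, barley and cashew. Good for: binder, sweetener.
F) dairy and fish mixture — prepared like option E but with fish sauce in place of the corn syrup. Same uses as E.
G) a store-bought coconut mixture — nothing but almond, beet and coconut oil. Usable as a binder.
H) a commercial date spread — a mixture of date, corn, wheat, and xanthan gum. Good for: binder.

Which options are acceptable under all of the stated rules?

G

A: not usable as a binder; has oat flour, so not kosher-for-Passover — out
B: has maize, so not corn-free — no
C: has milk, so not dairy-free — reject
D: not usable as a binder; has oat flour, so not kosher-for-Passover (and 1 more) — out
E: has barley, so not kosher-for-Passover; has corn syrup, so not corn-free (and 1 more) — no
F: has barley, so not kosher-for-Passover; has butter, so not dairy-free — out
G: only coconut oil, almond and beet; none excluded — OK
H: has wheat, so not kosher-for-Passover; has corn, so not corn-free — reject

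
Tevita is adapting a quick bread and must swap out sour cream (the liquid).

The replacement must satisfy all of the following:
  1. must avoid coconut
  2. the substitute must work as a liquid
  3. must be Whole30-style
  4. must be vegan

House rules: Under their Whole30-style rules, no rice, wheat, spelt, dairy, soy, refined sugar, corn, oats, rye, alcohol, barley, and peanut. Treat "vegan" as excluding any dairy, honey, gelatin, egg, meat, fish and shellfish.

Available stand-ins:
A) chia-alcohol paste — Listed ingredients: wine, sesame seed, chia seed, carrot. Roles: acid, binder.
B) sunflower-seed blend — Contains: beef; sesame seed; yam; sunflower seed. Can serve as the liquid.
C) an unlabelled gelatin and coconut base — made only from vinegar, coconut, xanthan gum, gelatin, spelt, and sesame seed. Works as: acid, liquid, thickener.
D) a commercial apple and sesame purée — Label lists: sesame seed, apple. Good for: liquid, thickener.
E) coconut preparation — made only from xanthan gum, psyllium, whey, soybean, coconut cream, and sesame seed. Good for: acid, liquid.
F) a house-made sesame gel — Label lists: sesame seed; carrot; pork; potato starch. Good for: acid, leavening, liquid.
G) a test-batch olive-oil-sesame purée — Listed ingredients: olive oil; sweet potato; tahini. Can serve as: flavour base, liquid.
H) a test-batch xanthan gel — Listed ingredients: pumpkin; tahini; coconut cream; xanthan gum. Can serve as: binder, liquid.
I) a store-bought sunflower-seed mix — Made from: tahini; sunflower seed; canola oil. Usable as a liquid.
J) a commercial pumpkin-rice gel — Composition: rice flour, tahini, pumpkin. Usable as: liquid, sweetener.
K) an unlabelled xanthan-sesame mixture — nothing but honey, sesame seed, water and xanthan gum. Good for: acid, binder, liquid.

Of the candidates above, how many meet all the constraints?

A: not usable as a liquid; has wine, so not Whole30-style — reject
B: has beef, so not vegan — reject
C: has spelt, so not Whole30-style; has gelatin, so not vegan (and 1 more) — no
D: works as a liquid, vegan, no coconut — keep
E: has whey, so not Whole30-style; has whey, so not vegan (and 1 more) — no
F: has pork, so not vegan — out
G: works as a liquid, Whole30-style, vegan — OK
H: has coconut cream, so not coconut-free — out
I: every rule checks out — keep
J: has rice flour, so not Whole30-style — out
K: has honey, so not vegan — no

3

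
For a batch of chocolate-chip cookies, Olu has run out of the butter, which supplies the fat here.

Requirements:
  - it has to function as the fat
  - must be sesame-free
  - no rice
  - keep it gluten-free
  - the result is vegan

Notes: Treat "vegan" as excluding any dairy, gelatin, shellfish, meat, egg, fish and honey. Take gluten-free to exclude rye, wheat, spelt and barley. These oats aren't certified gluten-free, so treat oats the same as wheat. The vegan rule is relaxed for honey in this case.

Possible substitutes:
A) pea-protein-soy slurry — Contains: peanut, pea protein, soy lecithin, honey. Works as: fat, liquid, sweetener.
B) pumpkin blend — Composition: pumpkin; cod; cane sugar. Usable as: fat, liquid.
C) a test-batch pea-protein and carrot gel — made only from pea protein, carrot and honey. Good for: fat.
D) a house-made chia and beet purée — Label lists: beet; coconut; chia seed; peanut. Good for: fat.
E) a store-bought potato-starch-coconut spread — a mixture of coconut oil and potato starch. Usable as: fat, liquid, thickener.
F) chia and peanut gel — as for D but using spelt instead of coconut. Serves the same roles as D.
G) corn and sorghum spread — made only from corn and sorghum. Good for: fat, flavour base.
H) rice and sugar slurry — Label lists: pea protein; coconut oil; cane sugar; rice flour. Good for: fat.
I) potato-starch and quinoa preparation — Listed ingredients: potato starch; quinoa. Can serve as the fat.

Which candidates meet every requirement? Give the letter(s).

A: honey is permitted under the vegan carve-out; nothing else excluded — OK
B: has cod, so not vegan — out
C: honey is permitted under the vegan carve-out; nothing else excluded — keep
D: coconut and peanut etc. — none of it excluded — valid
E: only coconut oil and potato starch; none excluded — OK
F: has spelt, so not gluten-free — out
G: works as a fat, vegan, no sesame — valid
H: has rice flour, so not rice-free — reject
I: all constraints satisfied — valid

A, C, D, E, G, I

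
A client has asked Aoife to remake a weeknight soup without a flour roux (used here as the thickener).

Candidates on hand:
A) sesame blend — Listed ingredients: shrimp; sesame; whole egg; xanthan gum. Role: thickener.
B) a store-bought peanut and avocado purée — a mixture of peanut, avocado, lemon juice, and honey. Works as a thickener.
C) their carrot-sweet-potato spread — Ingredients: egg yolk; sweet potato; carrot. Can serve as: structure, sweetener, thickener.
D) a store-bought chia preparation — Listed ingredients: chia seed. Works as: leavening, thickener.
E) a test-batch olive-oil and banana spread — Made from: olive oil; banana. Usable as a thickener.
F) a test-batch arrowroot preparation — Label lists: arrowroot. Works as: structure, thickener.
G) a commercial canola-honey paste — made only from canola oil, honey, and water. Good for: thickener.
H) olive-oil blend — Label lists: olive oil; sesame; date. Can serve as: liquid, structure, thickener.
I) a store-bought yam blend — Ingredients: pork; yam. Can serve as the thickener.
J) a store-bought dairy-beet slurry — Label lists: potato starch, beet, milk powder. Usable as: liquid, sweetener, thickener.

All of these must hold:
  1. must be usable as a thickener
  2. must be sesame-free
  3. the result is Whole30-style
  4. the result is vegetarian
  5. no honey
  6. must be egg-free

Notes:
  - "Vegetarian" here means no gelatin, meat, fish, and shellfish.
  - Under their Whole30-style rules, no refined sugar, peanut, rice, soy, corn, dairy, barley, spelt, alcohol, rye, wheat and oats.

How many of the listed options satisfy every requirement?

A: has shrimp, so not vegetarian; has whole egg, so not egg-free (and 1 more) — no
B: has peanut, so not Whole30-style; has honey, so not honey-free — no
C: has egg yolk, so not egg-free — out
D: works as a thickener, no sesame, no honey — keep
E: only olive oil and banana; none excluded — valid
F: only arrowroot; none excluded — OK
G: has honey, so not honey-free — no
H: has sesame, so not sesame-free — reject
I: has pork, so not vegetarian — out
J: has milk powder, so not Whole30-style — no

3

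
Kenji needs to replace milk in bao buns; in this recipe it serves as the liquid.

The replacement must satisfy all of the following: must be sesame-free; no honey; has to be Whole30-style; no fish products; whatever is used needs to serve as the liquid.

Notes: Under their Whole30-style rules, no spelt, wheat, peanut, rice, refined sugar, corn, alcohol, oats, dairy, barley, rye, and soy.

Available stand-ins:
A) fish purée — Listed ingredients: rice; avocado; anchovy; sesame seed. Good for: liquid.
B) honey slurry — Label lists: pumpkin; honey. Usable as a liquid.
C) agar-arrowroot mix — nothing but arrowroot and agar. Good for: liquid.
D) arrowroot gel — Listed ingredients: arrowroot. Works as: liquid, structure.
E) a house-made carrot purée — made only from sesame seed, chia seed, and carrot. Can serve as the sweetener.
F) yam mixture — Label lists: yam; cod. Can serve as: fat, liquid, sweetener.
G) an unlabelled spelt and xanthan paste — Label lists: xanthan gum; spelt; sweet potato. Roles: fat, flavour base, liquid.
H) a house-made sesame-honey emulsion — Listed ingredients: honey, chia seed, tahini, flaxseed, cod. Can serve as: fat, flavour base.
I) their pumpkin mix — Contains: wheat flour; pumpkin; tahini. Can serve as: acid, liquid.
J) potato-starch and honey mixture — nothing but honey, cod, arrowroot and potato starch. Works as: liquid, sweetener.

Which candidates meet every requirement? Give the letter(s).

A: has rice, so not Whole30-style; has sesame seed, so not sesame-free (and 1 more) — out
B: has honey, so not honey-free — no
C: no sesame, no fish — keep
D: no honey, Whole30-style — keep
E: not usable as a liquid; has sesame seed, so not sesame-free — no
F: has cod, so not fish-free — out
G: has spelt, so not Whole30-style — out
H: not usable as a liquid; has honey, so not honey-free (and 2 more) — no
I: has wheat flour, so not Whole30-style; has tahini, so not sesame-free — no
J: has honey, so not honey-free; has cod, so not fish-free — no

C, D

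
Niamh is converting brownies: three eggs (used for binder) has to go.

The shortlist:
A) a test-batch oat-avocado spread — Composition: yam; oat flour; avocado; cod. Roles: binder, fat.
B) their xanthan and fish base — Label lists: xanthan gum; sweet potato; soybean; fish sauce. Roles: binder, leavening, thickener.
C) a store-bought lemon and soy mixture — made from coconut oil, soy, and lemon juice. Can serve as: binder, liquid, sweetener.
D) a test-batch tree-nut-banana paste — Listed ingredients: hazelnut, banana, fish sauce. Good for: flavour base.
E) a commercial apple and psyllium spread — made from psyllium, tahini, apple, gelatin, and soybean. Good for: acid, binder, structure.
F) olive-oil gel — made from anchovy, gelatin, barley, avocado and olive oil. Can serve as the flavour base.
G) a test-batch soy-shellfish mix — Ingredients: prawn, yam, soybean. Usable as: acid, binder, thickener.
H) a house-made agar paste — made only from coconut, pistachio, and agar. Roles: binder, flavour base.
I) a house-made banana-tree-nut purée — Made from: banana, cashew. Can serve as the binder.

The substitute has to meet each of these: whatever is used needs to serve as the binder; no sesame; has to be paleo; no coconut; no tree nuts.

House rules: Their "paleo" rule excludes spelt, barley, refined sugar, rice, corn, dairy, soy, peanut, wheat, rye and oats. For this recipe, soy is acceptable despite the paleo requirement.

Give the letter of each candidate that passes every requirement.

A: has oat flour, so not paleo — no
B: soy is permitted under the paleo carve-out; nothing else excluded — keep
C: has coconut oil, so not coconut-free — reject
D: not usable as a binder; has hazelnut, so not tree-nut-free — out
E: has tahini, so not sesame-free — out
F: not usable as a binder; has barley, so not paleo — out
G: soy is permitted under the paleo carve-out; nothing else excluded — keep
H: has coconut, so not coconut-free; has pistachio, so not tree-nut-free — out
I: has cashew, so not tree-nut-free — out

B, G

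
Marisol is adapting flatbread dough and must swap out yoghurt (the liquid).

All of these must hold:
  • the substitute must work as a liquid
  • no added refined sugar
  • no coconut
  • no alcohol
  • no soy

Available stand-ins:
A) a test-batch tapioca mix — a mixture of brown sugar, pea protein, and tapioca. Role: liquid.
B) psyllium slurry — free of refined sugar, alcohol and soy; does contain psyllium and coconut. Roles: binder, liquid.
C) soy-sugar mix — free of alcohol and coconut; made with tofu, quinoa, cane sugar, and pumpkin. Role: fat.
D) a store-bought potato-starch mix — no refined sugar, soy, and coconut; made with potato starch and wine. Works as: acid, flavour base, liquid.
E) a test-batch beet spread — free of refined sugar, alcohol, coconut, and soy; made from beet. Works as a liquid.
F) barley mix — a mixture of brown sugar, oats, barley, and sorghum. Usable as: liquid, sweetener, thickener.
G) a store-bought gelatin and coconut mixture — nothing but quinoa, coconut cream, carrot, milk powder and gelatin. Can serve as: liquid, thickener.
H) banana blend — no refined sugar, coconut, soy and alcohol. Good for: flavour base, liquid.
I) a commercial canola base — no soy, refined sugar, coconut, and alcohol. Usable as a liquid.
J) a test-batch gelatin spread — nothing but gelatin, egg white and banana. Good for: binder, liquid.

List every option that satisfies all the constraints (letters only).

A: has brown sugar, so not no-added-sugar — reject
B: has coconut, so not coconut-free — reject
C: not usable as a liquid; has cane sugar, so not no-added-sugar (and 1 more) — no
D: has wine, so not alcohol-free — no
E: works as a liquid, no coconut, no alcohol — keep
F: has brown sugar, so not no-added-sugar — out
G: has coconut cream, so not coconut-free — reject
H: works as a liquid, no alcohol, no refined sugar — keep
I: nothing on the exclusion list — keep
J: works as a liquid, no refined sugar, no coconut — keep

E, H, I, J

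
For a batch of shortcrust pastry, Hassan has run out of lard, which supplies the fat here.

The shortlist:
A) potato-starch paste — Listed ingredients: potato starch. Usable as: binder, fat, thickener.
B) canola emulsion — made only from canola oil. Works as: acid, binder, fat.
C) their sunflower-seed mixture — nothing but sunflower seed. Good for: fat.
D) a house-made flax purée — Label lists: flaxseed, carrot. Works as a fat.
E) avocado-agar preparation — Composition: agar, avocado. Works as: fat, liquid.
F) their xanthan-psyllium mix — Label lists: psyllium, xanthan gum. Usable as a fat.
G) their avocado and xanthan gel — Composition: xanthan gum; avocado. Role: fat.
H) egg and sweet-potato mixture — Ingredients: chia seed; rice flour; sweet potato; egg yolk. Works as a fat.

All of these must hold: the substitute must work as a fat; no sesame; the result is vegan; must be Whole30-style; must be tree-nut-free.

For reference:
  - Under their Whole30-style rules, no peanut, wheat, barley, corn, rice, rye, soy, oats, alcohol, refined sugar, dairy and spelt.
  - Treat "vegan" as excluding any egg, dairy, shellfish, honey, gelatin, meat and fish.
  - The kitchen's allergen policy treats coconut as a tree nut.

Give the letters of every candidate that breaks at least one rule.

A: every rule checks out — OK
B: nothing on the exclusion list — OK
C: only sunflower seed; none excluded — OK
D: tree-nut-free, vegan — OK
E: every rule checks out — keep
F: works as a fat, tree-nut-free, Whole30-style — valid
G: all constraints satisfied — valid
H: has rice flour, so not Whole30-style; has egg yolk, so not vegan — reject

H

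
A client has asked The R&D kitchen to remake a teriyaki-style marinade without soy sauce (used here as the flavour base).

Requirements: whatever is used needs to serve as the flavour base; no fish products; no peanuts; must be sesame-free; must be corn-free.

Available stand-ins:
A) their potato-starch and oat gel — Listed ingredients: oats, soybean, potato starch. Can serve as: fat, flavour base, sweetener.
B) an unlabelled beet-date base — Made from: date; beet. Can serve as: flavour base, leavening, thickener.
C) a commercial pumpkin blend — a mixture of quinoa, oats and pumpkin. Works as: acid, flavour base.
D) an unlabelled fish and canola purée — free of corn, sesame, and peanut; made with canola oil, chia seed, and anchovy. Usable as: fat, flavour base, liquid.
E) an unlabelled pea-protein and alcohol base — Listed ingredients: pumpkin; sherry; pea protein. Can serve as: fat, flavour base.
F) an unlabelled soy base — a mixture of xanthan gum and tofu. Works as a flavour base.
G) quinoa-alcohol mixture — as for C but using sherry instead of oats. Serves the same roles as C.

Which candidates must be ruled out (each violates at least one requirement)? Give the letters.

A: only oats, soybean, and potato starch; none excluded — OK
B: no sesame, no peanut — keep
C: every rule checks out — keep
D: has anchovy, so not fish-free — no
E: only sherry, pea protein and pumpkin; none excluded — valid
F: every rule checks out — keep
G: only sherry, pumpkin and quinoa; none excluded — keep

D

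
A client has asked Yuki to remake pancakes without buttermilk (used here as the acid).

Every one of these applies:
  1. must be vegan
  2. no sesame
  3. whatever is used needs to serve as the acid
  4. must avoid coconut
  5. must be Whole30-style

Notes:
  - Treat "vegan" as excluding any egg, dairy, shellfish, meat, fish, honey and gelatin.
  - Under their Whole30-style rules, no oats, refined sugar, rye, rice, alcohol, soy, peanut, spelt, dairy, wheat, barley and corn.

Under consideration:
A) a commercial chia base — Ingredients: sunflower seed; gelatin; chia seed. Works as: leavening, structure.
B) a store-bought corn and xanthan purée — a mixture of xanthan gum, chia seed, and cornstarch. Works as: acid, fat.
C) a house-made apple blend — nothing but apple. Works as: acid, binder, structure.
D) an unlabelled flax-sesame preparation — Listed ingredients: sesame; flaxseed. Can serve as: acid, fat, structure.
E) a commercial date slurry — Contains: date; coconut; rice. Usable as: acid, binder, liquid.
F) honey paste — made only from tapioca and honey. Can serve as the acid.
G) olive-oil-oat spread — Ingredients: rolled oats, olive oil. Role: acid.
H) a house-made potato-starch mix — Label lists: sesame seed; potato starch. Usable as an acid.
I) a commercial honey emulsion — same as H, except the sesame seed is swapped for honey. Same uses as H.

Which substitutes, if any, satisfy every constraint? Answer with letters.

A: not usable as an acid; has gelatin, so not vegan — out
B: has cornstarch, so not Whole30-style — reject
C: only apple; none excluded — valid
D: has sesame, so not sesame-free — out
E: has rice, so not Whole30-style; has coconut, so not coconut-free — no
F: has honey, so not vegan — out
G: has rolled oats, so not Whole30-style — reject
H: has sesame seed, so not sesame-free — no
I: has honey, so not vegan — out

C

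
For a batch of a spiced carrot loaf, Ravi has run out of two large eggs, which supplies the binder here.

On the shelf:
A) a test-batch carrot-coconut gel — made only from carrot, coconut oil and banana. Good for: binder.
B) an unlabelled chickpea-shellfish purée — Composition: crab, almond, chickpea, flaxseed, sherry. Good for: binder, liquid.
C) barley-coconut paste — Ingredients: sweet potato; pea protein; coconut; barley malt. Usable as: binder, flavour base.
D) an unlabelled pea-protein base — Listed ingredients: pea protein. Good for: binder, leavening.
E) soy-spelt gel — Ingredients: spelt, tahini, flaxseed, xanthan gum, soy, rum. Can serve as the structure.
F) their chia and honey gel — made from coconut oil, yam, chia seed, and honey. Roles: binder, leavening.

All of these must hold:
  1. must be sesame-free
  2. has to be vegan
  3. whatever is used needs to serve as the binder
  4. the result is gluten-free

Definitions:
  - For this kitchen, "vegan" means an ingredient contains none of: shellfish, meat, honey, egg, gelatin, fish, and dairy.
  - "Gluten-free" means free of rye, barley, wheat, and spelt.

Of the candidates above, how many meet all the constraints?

A: every rule checks out — keep
B: has crab, so not vegan — out
C: has barley malt, so not gluten-free — no
D: works as a binder, no sesame, gluten-free — valid
E: not usable as a binder; has spelt, so not gluten-free (and 1 more) — reject
F: has honey, so not vegan — out

2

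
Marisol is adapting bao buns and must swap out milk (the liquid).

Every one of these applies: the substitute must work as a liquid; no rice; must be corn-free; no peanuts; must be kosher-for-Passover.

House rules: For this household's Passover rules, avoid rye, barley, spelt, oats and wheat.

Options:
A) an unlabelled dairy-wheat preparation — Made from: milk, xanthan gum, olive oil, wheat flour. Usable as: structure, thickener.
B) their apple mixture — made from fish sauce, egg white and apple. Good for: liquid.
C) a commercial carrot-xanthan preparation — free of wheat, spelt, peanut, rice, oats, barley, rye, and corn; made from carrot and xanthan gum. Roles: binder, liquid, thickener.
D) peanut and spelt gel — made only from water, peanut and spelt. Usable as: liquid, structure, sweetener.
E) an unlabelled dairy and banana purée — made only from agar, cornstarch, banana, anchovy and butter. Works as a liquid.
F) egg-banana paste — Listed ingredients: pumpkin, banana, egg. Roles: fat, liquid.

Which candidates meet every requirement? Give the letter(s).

B, C, F

A: not usable as a liquid; has wheat flour, so not kosher-for-Passover — reject
B: only egg white, fish sauce, and apple; none excluded — valid
C: no rice, kosher-for-Passover — keep
D: has spelt, so not kosher-for-Passover; has peanut, so not peanut-free — out
E: has cornstarch, so not corn-free — no
F: only egg, banana and pumpkin; none excluded — valid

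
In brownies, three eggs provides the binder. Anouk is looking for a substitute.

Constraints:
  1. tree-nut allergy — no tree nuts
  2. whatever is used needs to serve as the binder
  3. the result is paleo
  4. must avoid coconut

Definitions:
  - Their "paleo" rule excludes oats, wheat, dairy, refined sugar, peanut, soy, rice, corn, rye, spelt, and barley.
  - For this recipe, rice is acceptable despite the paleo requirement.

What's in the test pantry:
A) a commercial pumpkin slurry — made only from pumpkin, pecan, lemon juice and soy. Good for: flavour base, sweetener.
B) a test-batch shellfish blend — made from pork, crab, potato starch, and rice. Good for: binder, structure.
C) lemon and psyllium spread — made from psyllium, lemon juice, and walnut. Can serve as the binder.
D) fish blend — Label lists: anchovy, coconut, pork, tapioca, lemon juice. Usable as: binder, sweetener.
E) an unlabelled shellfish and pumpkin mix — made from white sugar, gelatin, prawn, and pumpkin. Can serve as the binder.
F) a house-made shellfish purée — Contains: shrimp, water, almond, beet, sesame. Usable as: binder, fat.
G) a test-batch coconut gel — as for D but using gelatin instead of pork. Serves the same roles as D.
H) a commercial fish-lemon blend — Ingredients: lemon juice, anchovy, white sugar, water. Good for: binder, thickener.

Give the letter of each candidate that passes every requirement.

B

A: not usable as a binder; has soy, so not paleo (and 1 more) — reject
B: rice is permitted under the paleo carve-out; nothing else excluded — keep
C: has walnut, so not tree-nut-free — out
D: has coconut, so not coconut-free — no
E: has white sugar, so not paleo — out
F: has almond, so not tree-nut-free — out
G: has coconut, so not coconut-free — no
H: has white sugar, so not paleo — out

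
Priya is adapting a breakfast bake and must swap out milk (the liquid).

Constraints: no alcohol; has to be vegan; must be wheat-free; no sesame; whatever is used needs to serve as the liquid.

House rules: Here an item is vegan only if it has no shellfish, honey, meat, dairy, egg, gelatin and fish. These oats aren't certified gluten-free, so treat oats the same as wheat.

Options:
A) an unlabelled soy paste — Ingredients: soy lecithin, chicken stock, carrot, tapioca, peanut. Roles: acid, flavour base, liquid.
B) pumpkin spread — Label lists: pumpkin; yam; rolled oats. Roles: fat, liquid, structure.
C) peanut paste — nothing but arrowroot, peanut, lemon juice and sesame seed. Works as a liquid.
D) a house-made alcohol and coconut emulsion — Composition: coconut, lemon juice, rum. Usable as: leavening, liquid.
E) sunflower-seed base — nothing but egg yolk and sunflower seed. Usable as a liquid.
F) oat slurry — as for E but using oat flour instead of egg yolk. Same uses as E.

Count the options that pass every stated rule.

0

A: has chicken stock, so not vegan — no
B: has rolled oats, so not wheat-free — out
C: has sesame seed, so not sesame-free — reject
D: has rum, so not alcohol-free — reject
E: has egg yolk, so not vegan — no
F: has oat flour, so not wheat-free — out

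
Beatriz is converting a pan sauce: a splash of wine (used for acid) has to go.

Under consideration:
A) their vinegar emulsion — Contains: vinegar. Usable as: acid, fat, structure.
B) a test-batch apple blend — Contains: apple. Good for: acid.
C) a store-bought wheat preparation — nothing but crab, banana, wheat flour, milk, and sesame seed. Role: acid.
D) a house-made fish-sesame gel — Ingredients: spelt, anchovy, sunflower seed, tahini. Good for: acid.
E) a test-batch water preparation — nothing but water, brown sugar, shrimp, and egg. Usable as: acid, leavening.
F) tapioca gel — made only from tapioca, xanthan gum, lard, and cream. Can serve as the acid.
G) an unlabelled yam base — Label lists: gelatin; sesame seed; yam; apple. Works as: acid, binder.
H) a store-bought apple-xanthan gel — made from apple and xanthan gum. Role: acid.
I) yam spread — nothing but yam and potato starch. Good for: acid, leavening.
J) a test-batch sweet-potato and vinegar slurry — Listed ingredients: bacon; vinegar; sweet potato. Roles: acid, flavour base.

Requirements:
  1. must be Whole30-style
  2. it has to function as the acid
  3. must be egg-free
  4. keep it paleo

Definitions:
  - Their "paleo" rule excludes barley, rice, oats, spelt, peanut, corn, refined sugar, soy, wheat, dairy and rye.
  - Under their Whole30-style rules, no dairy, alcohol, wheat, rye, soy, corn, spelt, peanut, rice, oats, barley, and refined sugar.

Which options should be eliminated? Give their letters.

C, D, E, F

A: only vinegar; none excluded — keep
B: only apple; none excluded — valid
C: has milk, so not paleo; has milk, so not Whole30-style — reject
D: has spelt, so not paleo; has spelt, so not Whole30-style — out
E: has brown sugar, so not paleo; has brown sugar, so not Whole30-style (and 1 more) — out
F: has cream, so not paleo; has cream, so not Whole30-style — no
G: gelatin and sesame seed etc. — none of it excluded — valid
H: only apple and xanthan gum; none excluded — valid
I: only yam and potato starch; none excluded — keep
J: nothing on the exclusion list — OK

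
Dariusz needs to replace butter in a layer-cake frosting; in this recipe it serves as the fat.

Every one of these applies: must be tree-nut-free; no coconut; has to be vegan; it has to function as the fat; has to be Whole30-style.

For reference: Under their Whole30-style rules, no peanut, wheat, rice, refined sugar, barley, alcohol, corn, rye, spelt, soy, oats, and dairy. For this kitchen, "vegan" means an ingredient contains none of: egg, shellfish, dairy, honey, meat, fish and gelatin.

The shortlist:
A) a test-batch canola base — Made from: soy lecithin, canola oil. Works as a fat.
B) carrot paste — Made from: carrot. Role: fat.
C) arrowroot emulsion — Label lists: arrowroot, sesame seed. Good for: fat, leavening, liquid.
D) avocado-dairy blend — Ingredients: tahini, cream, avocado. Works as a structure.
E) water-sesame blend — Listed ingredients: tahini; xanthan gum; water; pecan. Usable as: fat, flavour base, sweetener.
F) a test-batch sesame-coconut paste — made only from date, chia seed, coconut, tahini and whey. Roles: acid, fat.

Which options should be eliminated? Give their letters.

A, D, E, F

A: has soy lecithin, so not Whole30-style — reject
B: vegan, no coconut — OK
C: no tree nuts, no coconut — keep
D: not usable as a fat; has cream, so not Whole30-style (and 1 more) — out
E: has pecan, so not tree-nut-free — no
F: has whey, so not Whole30-style; has whey, so not vegan (and 1 more) — reject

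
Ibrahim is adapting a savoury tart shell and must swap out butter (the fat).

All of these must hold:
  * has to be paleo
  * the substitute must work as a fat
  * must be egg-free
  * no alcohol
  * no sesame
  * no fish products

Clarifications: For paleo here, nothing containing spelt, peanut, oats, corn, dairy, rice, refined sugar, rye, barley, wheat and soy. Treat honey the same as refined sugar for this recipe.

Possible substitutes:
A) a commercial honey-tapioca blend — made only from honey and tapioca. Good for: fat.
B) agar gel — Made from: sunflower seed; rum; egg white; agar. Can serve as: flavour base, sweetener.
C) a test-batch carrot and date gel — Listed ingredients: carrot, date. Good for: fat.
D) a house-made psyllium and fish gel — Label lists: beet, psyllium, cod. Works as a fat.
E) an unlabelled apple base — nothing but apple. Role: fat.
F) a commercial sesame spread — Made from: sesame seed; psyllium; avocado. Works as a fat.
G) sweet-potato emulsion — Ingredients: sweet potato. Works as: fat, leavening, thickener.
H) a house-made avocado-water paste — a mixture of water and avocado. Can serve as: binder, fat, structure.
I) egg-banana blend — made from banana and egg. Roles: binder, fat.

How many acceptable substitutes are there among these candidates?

A: has honey, so not paleo — reject
B: not usable as a fat; has rum, so not alcohol-free (and 1 more) — out
C: paleo, no sesame — keep
D: has cod, so not fish-free — reject
E: every rule checks out — OK
F: has sesame seed, so not sesame-free — out
G: every rule checks out — valid
H: only avocado and water; none excluded — valid
I: has egg, so not egg-free — reject

4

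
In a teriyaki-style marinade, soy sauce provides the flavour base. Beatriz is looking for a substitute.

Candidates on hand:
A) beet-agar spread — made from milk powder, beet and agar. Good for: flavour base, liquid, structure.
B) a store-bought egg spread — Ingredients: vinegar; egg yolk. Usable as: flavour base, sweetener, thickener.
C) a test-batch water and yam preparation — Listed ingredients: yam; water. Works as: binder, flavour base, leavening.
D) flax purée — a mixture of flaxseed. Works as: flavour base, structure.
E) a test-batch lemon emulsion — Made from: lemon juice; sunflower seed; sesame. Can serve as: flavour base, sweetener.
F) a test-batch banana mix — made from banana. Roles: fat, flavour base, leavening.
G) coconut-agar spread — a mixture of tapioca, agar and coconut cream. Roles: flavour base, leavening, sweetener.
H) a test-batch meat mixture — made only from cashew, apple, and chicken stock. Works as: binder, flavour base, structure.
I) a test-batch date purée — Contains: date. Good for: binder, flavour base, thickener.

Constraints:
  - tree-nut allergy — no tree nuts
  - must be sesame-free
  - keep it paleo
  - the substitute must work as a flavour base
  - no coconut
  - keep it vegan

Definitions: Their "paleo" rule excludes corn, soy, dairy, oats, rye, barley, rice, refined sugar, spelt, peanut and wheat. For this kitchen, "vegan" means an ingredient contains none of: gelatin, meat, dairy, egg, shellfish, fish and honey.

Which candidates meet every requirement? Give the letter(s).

C, D, F, I

A: has milk powder, so not paleo; has milk powder, so not vegan — reject
B: has egg yolk, so not vegan — no
C: works as a flavour base, no tree nuts, no sesame — valid
D: every rule checks out — keep
E: has sesame, so not sesame-free — no
F: only banana; none excluded — keep
G: has coconut cream, so not coconut-free — out
H: has chicken stock, so not vegan; has cashew, so not tree-nut-free — no
I: works as a flavour base, no sesame, no coconut — valid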